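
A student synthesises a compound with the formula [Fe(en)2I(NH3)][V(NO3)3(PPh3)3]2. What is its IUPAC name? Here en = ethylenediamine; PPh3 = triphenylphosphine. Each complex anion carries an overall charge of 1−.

The complex anion is given as 1−; its ligand charges sum to -3, so V = +2.
With 2 anions per cation, the cation must be 2×1 = 2+.
Cation: ligand charges sum to -1; for the ion to be 2+, Fe = +3.

amminebis(ethylenediamine)iodoiron(III) trinitratotris(triphenylphosphine)vanadate(II)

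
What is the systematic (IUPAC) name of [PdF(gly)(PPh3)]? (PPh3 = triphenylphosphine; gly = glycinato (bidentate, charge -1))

There is no counter-ion, so the complex is neutral overall.
Ligand charges: 1×triphenylphosphine (neutral), 1×fluoro (-1 each), 1×glycinato (-1 each); total -2. So Pd + (-2) = 0, giving Pd = +2.
Ligands are named alphabetically: fluoro before glycinato before triphenylphosphine.

fluoro(glycinato)(triphenylphosphine)palladium(II)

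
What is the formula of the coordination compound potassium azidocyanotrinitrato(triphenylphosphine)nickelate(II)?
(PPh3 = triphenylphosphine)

K3[Ni(CN)(N3)(NO3)3(PPh3)]

Ligands: 1 triphenylphosphine (PPh3, neutral), 1 azido (N3, -1), 1 cyano (CN, -1), 3 nitrato (NO3, -1). Ligand charge sum = -5.
With Ni in oxidation state +2, the complex ion is [Ni...]^3−.
Charge balance with potassium (+1) requires 1 complex ion per 3 potassium.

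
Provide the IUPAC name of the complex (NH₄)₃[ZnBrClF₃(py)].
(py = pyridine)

ammonium bromochlorotrifluoro(pyridine)zincate(II)

The 3 ammonium counter-ions carry a total charge of +3, so each complex ion is 3−.
Ligand charges: 3×fluoro (-1 each), 1×pyridine (neutral), 1×chloro (-1 each), 1×bromo (-1 each); total -5. So Zn + (-5) = 3−, giving Zn = +2.
The complex ion is anionic, so zinc takes the -ate form zincate(II).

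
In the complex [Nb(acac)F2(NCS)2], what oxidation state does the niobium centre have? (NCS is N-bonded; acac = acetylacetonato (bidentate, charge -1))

No counter-ion: the bracketed complex is neutral.
Ligand charges: 2×NCS = -2; 2×F = -2; 1×acac = -1; sum -5.
Nb + (-5) = 0 ⇒ Nb is +5.

+5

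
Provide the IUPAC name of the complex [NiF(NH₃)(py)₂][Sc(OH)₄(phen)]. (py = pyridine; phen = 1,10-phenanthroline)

amminefluorobis(pyridine)nickel(II) tetrahydroxo(1,10-phenanthroline)scandate(III)

Scandium is always +3 in its complexes; the anion's ligand charges sum to -4, so the complex anion is 1−.
A 1:1 salt means the cation carries the equal and opposite charge, 1+.
Cation: ligand charges sum to -1; for the ion to be 1+, Ni = +2.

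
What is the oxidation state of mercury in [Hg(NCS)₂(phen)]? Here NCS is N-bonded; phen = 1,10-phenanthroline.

No counter-ion: the bracketed complex is neutral.
Ligand charges: 2×NCS = -2; 1×phen neutral; sum -2.
Hg + (-2) = 0 ⇒ Hg is +2.

+2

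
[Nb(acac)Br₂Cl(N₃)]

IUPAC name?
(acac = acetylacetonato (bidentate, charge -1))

(acetylacetonato)azidodibromochloroniobium(V)

There is no counter-ion, so the complex is neutral overall.
Ligand charges: 1×chloro (-1 each), 2×bromo (-1 each), 1×acetylacetonato (-1 each), 1×azido (-1 each); total -5. So Nb + (-5) = 0, giving Nb = +5.
Ligands are named alphabetically: acetylacetonato before azido before bromo before chloro.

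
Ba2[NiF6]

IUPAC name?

barium hexafluoronickelate(II)

The 2 barium counter-ions carry a total charge of +4, so each complex ion is 4−.
Ligand charges: 6×fluoro (-1 each); total -6. So Ni + (-6) = 4−, giving Ni = +2.
The complex ion is anionic, so nickel takes the -ate form nickelate(II).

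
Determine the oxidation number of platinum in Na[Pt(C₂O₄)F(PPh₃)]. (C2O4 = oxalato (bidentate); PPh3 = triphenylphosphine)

+2

1 sodium outside the brackets (+1 each) → the complex ion is 1−.
Ligand charges: 1×F = -1; 1×C2O4 = -2; 1×PPh3 neutral; sum -3.
Pt + (-3) = 1− ⇒ Pt is +2.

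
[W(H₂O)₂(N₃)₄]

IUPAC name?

diaquatetraazidotungsten(IV)

There is no counter-ion, so the complex is neutral overall.
Ligand charges: 4×azido (-1 each), 2×aqua (neutral); total -4. So W + (-4) = 0, giving W = +4.
Ligands are named alphabetically: aqua before azido.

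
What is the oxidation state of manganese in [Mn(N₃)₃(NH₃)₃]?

+3

No counter-ion: the bracketed complex is neutral.
Ligand charges: 3×N3 = -3; 3×NH3 neutral; sum -3.
Mn + (-3) = 0 ⇒ Mn is +3.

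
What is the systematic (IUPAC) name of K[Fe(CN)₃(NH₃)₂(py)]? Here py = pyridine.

potassium diamminetricyano(pyridine)ferrate(II)

The 1 potassium counter-ion carries a total charge of +1, so each complex ion is 1−.
Ligand charges: 2×ammine (neutral), 1×pyridine (neutral), 3×cyano (-1 each); total -3. So Fe + (-3) = 1−, giving Fe = +2.
The complex ion is anionic, so iron takes the -ate form ferrate(II).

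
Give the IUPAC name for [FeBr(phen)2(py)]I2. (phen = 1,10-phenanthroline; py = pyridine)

bromobis(1,10-phenanthroline)(pyridine)iron(III) iodide

The 2 iodide counter-ions carry a total charge of -2, so each complex ion is 2+.
Ligand charges: 2×1,10-phenanthroline (neutral), 1×pyridine (neutral), 1×bromo (-1 each); total -1. So Fe + (-1) = 2+, giving Fe = +3.
Ligands are named alphabetically: bromo before phenanthroline before pyridine.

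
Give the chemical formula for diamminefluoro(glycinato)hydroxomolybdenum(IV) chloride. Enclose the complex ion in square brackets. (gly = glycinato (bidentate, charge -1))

Ligands: 2 ammine (NH3, neutral), 1 fluoro (F, -1), 1 glycinato (gly, -1), 1 hydroxo (OH, -1). Ligand charge sum = -3.
Charge balance with chloride (-1) requires 1 complex ion per 1 chloride.

[MoF(gly)(NH3)2(OH)]Cl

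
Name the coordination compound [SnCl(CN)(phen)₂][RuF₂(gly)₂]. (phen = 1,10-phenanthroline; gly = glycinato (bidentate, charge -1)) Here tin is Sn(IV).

chlorocyanobis(1,10-phenanthroline)tin(IV) difluorobis(glycinato)ruthenate(II)

Sn is given as +4; the cation's ligand charges sum to -2, so the complex cation is 2+.
A 1:1 salt means the anion carries the equal and opposite charge, 2−.
Anion: ligand charges sum to -4; for the ion to be 2−, Ru = +2.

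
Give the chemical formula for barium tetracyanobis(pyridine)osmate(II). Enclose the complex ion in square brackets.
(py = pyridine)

Ligands: 2 pyridine (py, neutral), 4 cyano (CN, -1). Ligand charge sum = -4.
Charge balance with barium (+2) requires 1 complex ion per 1 barium.

Ba[Os(CN)4(py)2]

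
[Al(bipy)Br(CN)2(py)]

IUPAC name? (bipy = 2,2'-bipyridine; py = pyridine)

There is no counter-ion, so the complex is neutral overall.
Ligand charges: 1×2,2'-bipyridine (neutral), 1×pyridine (neutral), 1×bromo (-1 each), 2×cyano (-1 each); total -3. So Al + (-3) = 0, giving Al = +3.
Ligands are named alphabetically: bipyridine before bromo before cyano before pyridine.

(2,2'-bipyridine)bromodicyano(pyridine)aluminium(III)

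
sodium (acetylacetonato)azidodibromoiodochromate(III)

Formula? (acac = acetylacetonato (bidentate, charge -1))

Ligands: 2 bromo (Br, -1), 1 iodo (I, -1), 1 azido (N3, -1), 1 acetylacetonato (acac, -1). Ligand charge sum = -5.
With Cr in oxidation state +3, the complex ion is [Cr...]^2−.
Charge balance with sodium (+1) requires 1 complex ion per 2 sodium.

Na2[Cr(acac)Br2I(N3)]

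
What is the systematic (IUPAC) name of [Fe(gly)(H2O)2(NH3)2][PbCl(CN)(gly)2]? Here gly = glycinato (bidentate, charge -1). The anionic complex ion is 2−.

The complex anion is given as 2−; its ligand charges sum to -4, so Pb = +2.
A 1:1 salt means the cation carries the equal and opposite charge, 2+.
Cation: ligand charges sum to -1; for the ion to be 2+, Fe = +3.

diamminediaqua(glycinato)iron(III) chlorocyanobis(glycinato)plumbate(II)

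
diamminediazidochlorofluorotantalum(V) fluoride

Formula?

Ligands: 1 chloro (Cl, -1), 2 ammine (NH3, neutral), 1 fluoro (F, -1), 2 azido (N3, -1). Ligand charge sum = -4.
With Ta in oxidation state +5, the complex ion is [Ta...]^1+.
Charge balance with fluoride (-1) requires 1 complex ion per 1 fluoride.

[TaClF(N3)2(NH3)2]F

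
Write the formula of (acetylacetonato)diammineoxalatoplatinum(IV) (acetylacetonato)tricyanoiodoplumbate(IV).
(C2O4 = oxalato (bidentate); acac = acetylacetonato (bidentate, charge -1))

[Pt(acac)(C2O4)(NH3)2][Pb(acac)(CN)3I]

Cation [Pt…]: ligand charges -3, Pt(IV) ⇒ ion charge 1+.
Anion [Pb…]: ligand charges -5, Pb(IV) ⇒ ion charge 1−.
One 1+ cation balances one 1− anion.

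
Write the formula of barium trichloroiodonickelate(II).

Ligands: 3 chloro (Cl, -1), 1 iodo (I, -1). Ligand charge sum = -4.
With Ni in oxidation state +2, the complex ion is [Ni...]^2−.
Charge balance with barium (+2) requires 1 complex ion per 1 barium.

Ba[NiCl3I]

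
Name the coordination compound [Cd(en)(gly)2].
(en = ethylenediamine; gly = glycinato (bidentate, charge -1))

There is no counter-ion, so the complex is neutral overall.
Ligand charges: 1×ethylenediamine (neutral), 2×glycinato (-1 each); total -2. So Cd + (-2) = 0, giving Cd = +2.
Ligands are named alphabetically: ethylenediamine before glycinato.

(ethylenediamine)bis(glycinato)cadmium(II)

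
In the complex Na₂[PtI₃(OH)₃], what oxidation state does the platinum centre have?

2 sodium outside the brackets (+1 each) → the complex ion is 2−.
Ligand charges: 3×OH = -3; 3×I = -3; sum -6.
Pt + (-6) = 2− ⇒ Pt is +4.

+4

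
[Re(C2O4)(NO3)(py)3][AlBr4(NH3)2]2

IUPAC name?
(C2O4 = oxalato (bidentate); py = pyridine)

nitratooxalatotris(pyridine)rhenium(V) diamminetetrabromoaluminate(III)

Both ions are complex: the cation is named first with the plain metal name, the anion second with the -ate form; each ion's ligands are alphabetised independently.
Aluminium is always +3 in its complexes; the anion's ligand charges sum to -4, so the complex anion is 1−.
With 2 anions per cation, the cation must be 2×1 = 2+.
Cation: ligand charges sum to -3; for the ion to be 2+, Re = +5.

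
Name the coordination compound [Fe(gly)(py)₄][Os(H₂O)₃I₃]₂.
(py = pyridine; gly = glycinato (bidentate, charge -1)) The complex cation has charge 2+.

Both ions are complex: the cation is named first with the plain metal name, the anion second with the -ate form; each ion's ligands are alphabetised independently.
The complex cation is given as 2+; its ligand charges sum to -1, so Fe = +3.
With 2 anions per cation, each anion must be 2/2 = 1−.
Anion: ligand charges sum to -3; for the ion to be 1−, Os = +2.

(glycinato)tetrakis(pyridine)iron(III) triaquatriiodoosmate(II)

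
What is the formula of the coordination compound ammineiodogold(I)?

Ligands: 1 ammine (NH3, neutral), 1 iodo (I, -1). Ligand charge sum = -1.
With Au in oxidation state +1, the complex ion is [Au...].

[AuI(NH3)]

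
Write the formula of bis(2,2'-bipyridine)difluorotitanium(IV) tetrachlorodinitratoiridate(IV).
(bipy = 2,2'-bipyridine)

Cation [Ti…]: ligand charges -2, Ti(IV) ⇒ ion charge 2+.
Anion [Ir…]: ligand charges -6, Ir(IV) ⇒ ion charge 2−.

[Ti(bipy)2F2][IrCl4(NO3)2]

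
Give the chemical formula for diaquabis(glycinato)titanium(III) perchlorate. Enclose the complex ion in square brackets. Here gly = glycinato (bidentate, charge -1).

Ligands: 2 glycinato (gly, -1), 2 aqua (H2O, neutral). Ligand charge sum = -2.
Charge balance with perchlorate (-1) requires 1 complex ion per 1 perchlorate.

[Ti(gly)2(H2O)2]ClO4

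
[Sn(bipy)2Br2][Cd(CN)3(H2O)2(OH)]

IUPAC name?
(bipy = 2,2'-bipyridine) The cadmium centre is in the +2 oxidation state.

bis(2,2'-bipyridine)dibromotin(IV) diaquatricyanohydroxocadmate(II)

Cd is given as +2; the anion's ligand charges sum to -4, so the complex anion is 2−.
A 1:1 salt means the cation carries the equal and opposite charge, 2+.
Cation: ligand charges sum to -2; for the ion to be 2+, Sn = +4.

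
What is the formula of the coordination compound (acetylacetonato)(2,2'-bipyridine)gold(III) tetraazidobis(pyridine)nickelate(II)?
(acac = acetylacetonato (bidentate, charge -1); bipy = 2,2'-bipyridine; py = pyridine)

Cation [Au…]: ligand charges -1, Au(III) ⇒ ion charge 2+.
Anion [Ni…]: ligand charges -4, Ni(II) ⇒ ion charge 2−.
One 2+ cation balances one 2− anion.

[Au(acac)(bipy)][Ni(N3)4(py)2]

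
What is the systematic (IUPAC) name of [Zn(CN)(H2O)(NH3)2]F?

diammineaquacyanozinc(II) fluoride

The 1 fluoride counter-ion carries a total charge of -1, so each complex ion is 1+.
Ligand charges: 1×aqua (neutral), 1×cyano (-1 each), 2×ammine (neutral); total -1. So Zn + (-1) = 1+, giving Zn = +2.
Ligands are named alphabetically: ammine before aqua before cyano.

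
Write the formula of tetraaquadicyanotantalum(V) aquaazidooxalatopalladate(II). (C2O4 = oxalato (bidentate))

Cation [Ta…]: ligand charges -2, Ta(V) ⇒ ion charge 3+.
Anion [Pd…]: ligand charges -3, Pd(II) ⇒ ion charge 1−.

[Ta(CN)2(H2O)4][Pd(C2O4)(H2O)(N3)]3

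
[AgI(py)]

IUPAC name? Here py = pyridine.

iodo(pyridine)silver(I)

There is no counter-ion, so the complex is neutral overall.
Ligand charges: 1×pyridine (neutral), 1×iodo (-1 each); total -1. So Ag + (-1) = 0, giving Ag = +1.
Ligands are named alphabetically: iodo before pyridine.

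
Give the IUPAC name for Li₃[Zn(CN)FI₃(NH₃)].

lithium amminecyanofluorotriiodozincate(II)

The 3 lithium counter-ions carry a total charge of +3, so each complex ion is 3−.
Ligand charges: 1×fluoro (-1 each), 1×cyano (-1 each), 1×ammine (neutral), 3×iodo (-1 each); total -5. So Zn + (-5) = 3−, giving Zn = +2.
The complex ion is anionic, so zinc takes the -ate form zincate(II).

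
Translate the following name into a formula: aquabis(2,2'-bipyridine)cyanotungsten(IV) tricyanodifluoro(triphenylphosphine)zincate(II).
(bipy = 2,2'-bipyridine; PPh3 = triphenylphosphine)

[W(bipy)2(CN)(H2O)][Zn(CN)3F2(PPh3)]

Cation [W…]: ligand charges -1, W(IV) ⇒ ion charge 3+.
Anion [Zn…]: ligand charges -5, Zn(II) ⇒ ion charge 3−.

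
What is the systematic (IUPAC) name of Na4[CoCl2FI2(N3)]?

sodium azidodichlorofluorodiiodocobaltate(II)

The 4 sodium counter-ions carry a total charge of +4, so each complex ion is 4−.
Ligand charges: 1×fluoro (-1 each), 2×iodo (-1 each), 1×azido (-1 each), 2×chloro (-1 each); total -6. So Co + (-6) = 4−, giving Co = +2.
Ligands are named alphabetically: azido before chloro before fluoro before iodo.
The complex ion is anionic, so cobalt takes the -ate form cobaltate(II).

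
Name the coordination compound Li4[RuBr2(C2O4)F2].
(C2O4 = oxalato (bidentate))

The 4 lithium counter-ions carry a total charge of +4, so each complex ion is 4−.
Ligand charges: 2×bromo (-1 each), 1×oxalato (-2 each), 2×fluoro (-1 each); total -6. So Ru + (-6) = 4−, giving Ru = +2.
Ligands are named alphabetically: bromo before fluoro before oxalato.
The complex ion is anionic, so ruthenium takes the -ate form ruthenate(II).

lithium dibromodifluorooxalatoruthenate(II)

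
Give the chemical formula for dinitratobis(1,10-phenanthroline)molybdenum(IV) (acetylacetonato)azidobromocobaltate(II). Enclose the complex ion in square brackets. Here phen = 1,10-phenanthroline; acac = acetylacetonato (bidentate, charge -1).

Cation [Mo…]: ligand charges -2, Mo(IV) ⇒ ion charge 2+.
Anion [Co…]: ligand charges -3, Co(II) ⇒ ion charge 1−.
One 2+ cation requires 2 of the 1− anion.

[Mo(NO3)2(phen)2][Co(acac)Br(N3)]2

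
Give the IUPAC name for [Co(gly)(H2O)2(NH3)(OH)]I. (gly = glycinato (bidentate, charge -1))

The 1 iodide counter-ion carries a total charge of -1, so each complex ion is 1+.
Ligand charges: 1×glycinato (-1 each), 2×aqua (neutral), 1×hydroxo (-1 each), 1×ammine (neutral); total -2. So Co + (-2) = 1+, giving Co = +3.
Ligands are named alphabetically: ammine before aqua before glycinato before hydroxo.

amminediaqua(glycinato)hydroxocobalt(III) iodide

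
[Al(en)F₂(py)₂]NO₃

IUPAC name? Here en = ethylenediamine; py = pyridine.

The 1 nitrate counter-ion carries a total charge of -1, so each complex ion is 1+.
Ligand charges: 1×ethylenediamine (neutral), 2×fluoro (-1 each), 2×pyridine (neutral); total -2. So Al + (-2) = 1+, giving Al = +3.
Ligands are named alphabetically: ethylenediamine before fluoro before pyridine.

(ethylenediamine)difluorobis(pyridine)aluminium(III) nitrate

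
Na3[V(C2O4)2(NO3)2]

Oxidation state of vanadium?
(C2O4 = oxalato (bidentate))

+3

3 sodium outside the brackets (+1 each) → the complex ion is 3−.
Ligand charges: 2×NO3 = -2; 2×C2O4 = -4; sum -6.
V + (-6) = 3− ⇒ V is +3.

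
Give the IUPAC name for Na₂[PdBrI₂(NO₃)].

The 2 sodium counter-ions carry a total charge of +2, so each complex ion is 2−.
Ligand charges: 1×nitrato (-1 each), 2×iodo (-1 each), 1×bromo (-1 each); total -4. So Pd + (-4) = 2−, giving Pd = +2.
Ligands are named alphabetically: bromo before iodo before nitrato.
The complex ion is anionic, so palladium takes the -ate form palladate(II).

sodium bromodiiodonitratopalladate(II)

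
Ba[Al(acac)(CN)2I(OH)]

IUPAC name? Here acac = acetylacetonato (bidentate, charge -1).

barium (acetylacetonato)dicyanohydroxoiodoaluminate(III)

The 1 barium counter-ion carries a total charge of +2, so each complex ion is 2−.
Ligand charges: 2×cyano (-1 each), 1×acetylacetonato (-1 each), 1×hydroxo (-1 each), 1×iodo (-1 each); total -5. So Al + (-5) = 2−, giving Al = +3.
Ligands are named alphabetically: acetylacetonato before cyano before hydroxo before iodo.
The complex ion is anionic, so aluminium takes the -ate form aluminate(III).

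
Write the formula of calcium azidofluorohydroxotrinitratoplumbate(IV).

Ligands: 1 hydroxo (OH, -1), 3 nitrato (NO3, -1), 1 fluoro (F, -1), 1 azido (N3, -1). Ligand charge sum = -6.
Charge balance with calcium (+2) requires 1 complex ion per 1 calcium.

Ca[PbF(N3)(NO3)3(OH)]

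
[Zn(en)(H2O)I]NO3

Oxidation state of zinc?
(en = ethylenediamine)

1 nitrate outside the brackets (-1 each) → the complex ion is 1+.
Ligand charges: 1×I = -1; 1×en neutral; 1×H2O neutral; sum -1.
Zn + (-1) = 1+ ⇒ Zn is +2.

+2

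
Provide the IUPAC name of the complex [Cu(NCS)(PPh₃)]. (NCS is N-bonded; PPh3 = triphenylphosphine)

isothiocyanato(triphenylphosphine)copper(I)

There is no counter-ion, so the complex is neutral overall.
Ligand charges: 1×isothiocyanato (-1 each), 1×triphenylphosphine (neutral); total -1. So Cu + (-1) = 0, giving Cu = +1.
Ligands are named alphabetically: isothiocyanato before triphenylphosphine.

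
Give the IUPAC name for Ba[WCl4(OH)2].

barium tetrachlorodihydroxotungstate(IV)

The 1 barium counter-ion carries a total charge of +2, so each complex ion is 2−.
Ligand charges: 2×hydroxo (-1 each), 4×chloro (-1 each); total -6. So W + (-6) = 2−, giving W = +4.
The complex ion is anionic, so tungsten takes the -ate form tungstate(IV).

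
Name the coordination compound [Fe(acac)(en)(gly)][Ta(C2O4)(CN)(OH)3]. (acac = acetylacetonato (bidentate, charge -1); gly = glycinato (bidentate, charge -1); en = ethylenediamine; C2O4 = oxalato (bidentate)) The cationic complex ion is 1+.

Both ions are complex: the cation is named first with the plain metal name, the anion second with the -ate form; each ion's ligands are alphabetised independently.
The complex cation is given as 1+; its ligand charges sum to -2, so Fe = +3.
A 1:1 salt means the anion carries the equal and opposite charge, 1−.
Anion: ligand charges sum to -6; for the ion to be 1−, Ta = +5.

(acetylacetonato)(ethylenediamine)(glycinato)iron(III) cyanotrihydroxooxalatotantalate(V)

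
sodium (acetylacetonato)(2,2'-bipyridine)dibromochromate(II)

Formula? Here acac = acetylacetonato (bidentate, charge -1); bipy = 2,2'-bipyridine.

Na[Cr(acac)(bipy)Br2]

Ligands: 2 bromo (Br, -1), 1 acetylacetonato (acac, -1), 1 2,2'-bipyridine (bipy, neutral). Ligand charge sum = -3.
Charge balance with sodium (+1) requires 1 complex ion per 1 sodium.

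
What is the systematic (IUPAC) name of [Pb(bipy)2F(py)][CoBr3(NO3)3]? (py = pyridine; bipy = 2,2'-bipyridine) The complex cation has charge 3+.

The complex cation is given as 3+; its ligand charges sum to -1, so Pb = +4.
A 1:1 salt means the anion carries the equal and opposite charge, 3−.
Anion: ligand charges sum to -6; for the ion to be 3−, Co = +3.

bis(2,2'-bipyridine)fluoro(pyridine)lead(IV) tribromotrinitratocobaltate(III)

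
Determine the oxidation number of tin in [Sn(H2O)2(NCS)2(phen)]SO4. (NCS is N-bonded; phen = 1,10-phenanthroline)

1 sulfate outside the brackets (-2 each) → the complex ion is 2+.
Ligand charges: 2×NCS = -2; 2×H2O neutral; 1×phen neutral; sum -2.
Sn + (-2) = 2+ ⇒ Sn is +4.

+4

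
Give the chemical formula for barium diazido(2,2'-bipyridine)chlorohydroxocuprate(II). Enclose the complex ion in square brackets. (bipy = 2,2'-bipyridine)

Ba[Cu(bipy)Cl(N3)2(OH)]

Ligands: 1 chloro (Cl, -1), 2 azido (N3, -1), 1 hydroxo (OH, -1), 1 2,2'-bipyridine (bipy, neutral). Ligand charge sum = -4.
With Cu in oxidation state +2, the complex ion is [Cu...]^2−.
Charge balance with barium (+2) requires 1 complex ion per 1 barium.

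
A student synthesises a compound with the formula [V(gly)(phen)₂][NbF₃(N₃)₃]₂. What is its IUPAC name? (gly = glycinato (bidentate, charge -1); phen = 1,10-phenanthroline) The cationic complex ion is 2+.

(glycinato)bis(1,10-phenanthroline)vanadium(III) triazidotrifluoroniobate(V)

The complex cation is given as 2+; its ligand charges sum to -1, so V = +3.
With 2 anions per cation, each anion must be 2/2 = 1−.
Anion: ligand charges sum to -6; for the ion to be 1−, Nb = +5.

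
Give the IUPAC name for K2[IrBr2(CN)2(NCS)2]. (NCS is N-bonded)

The 2 potassium counter-ions carry a total charge of +2, so each complex ion is 2−.
Ligand charges: 2×cyano (-1 each), 2×bromo (-1 each), 2×isothiocyanato (-1 each); total -6. So Ir + (-6) = 2−, giving Ir = +4.
Ligands are named alphabetically: bromo before cyano before isothiocyanato.
The complex ion is anionic, so iridium takes the -ate form iridate(IV).

potassium dibromodicyanodiisothiocyanatoiridate(IV)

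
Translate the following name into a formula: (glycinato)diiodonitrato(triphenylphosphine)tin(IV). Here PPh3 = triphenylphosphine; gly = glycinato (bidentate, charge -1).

[Sn(gly)I2(NO3)(PPh3)]

Ligands: 1 triphenylphosphine (PPh3, neutral), 2 iodo (I, -1), 1 glycinato (gly, -1), 1 nitrato (NO3, -1). Ligand charge sum = -4.
With Sn in oxidation state +4, the complex ion is [Sn...].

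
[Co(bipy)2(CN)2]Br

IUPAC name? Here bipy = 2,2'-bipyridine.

The 1 bromide counter-ion carries a total charge of -1, so each complex ion is 1+.
Ligand charges: 2×2,2'-bipyridine (neutral), 2×cyano (-1 each); total -2. So Co + (-2) = 1+, giving Co = +3.
Ligands are named alphabetically: bipyridine before cyano.

bis(2,2'-bipyridine)dicyanocobalt(III) bromide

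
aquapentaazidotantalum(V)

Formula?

[Ta(H2O)(N3)5]

Ligands: 1 aqua (H2O, neutral), 5 azido (N3, -1). Ligand charge sum = -5.
With Ta in oxidation state +5, the complex ion is [Ta...].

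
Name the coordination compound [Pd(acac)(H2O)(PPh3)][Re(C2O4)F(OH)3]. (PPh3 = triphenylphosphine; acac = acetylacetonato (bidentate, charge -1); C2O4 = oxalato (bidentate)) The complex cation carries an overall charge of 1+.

Both ions are complex: the cation is named first with the plain metal name, the anion second with the -ate form; each ion's ligands are alphabetised independently.
The complex cation is given as 1+; its ligand charges sum to -1, so Pd = +2.
A 1:1 salt means the anion carries the equal and opposite charge, 1−.
Anion: ligand charges sum to -6; for the ion to be 1−, Re = +5.

(acetylacetonato)aqua(triphenylphosphine)palladium(II) fluorotrihydroxooxalatorhenate(V)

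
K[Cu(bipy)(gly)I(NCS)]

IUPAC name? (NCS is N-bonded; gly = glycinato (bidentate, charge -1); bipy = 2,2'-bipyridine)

The 1 potassium counter-ion carries a total charge of +1, so each complex ion is 1−.
Ligand charges: 1×iodo (-1 each), 1×isothiocyanato (-1 each), 1×glycinato (-1 each), 1×2,2'-bipyridine (neutral); total -3. So Cu + (-3) = 1−, giving Cu = +2.
The complex ion is anionic, so copper takes the -ate form cuprate(II).

potassium (2,2'-bipyridine)(glycinato)iodoisothiocyanatocuprate(II)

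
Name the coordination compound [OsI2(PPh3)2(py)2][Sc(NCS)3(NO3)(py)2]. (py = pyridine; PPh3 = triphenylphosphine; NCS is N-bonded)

Both ions are complex: the cation is named first with the plain metal name, the anion second with the -ate form; each ion's ligands are alphabetised independently.
Scandium is always +3 in its complexes; the anion's ligand charges sum to -4, so the complex anion is 1−.
A 1:1 salt means the cation carries the equal and opposite charge, 1+.
Cation: ligand charges sum to -2; for the ion to be 1+, Os = +3.

diiodobis(pyridine)bis(triphenylphosphine)osmium(III) triisothiocyanatonitratobis(pyridine)scandate(III)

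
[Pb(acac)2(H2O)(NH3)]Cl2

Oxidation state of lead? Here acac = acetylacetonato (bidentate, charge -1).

+4

2 chloride outside the brackets (-1 each) → the complex ion is 2+.
Ligand charges: 1×NH3 neutral; 1×H2O neutral; 2×acac = -2; sum -2.
Pb + (-2) = 2+ ⇒ Pb is +4.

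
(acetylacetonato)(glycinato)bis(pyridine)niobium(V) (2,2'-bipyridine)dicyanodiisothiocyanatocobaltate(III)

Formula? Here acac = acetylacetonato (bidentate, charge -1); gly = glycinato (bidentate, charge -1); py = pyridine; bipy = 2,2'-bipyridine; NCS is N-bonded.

[Nb(acac)(gly)(py)2][Co(bipy)(CN)2(NCS)2]3

Cation [Nb…]: ligand charges -2, Nb(V) ⇒ ion charge 3+.
Anion [Co…]: ligand charges -4, Co(III) ⇒ ion charge 1−.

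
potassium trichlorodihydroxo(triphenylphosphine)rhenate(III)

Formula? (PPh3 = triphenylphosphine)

K2[ReCl3(OH)2(PPh3)]

Ligands: 1 triphenylphosphine (PPh3, neutral), 2 hydroxo (OH, -1), 3 chloro (Cl, -1). Ligand charge sum = -5.
Charge balance with potassium (+1) requires 1 complex ion per 2 potassium.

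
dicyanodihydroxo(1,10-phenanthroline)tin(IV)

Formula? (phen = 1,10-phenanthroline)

Ligands: 2 cyano (CN, -1), 2 hydroxo (OH, -1), 1 1,10-phenanthroline (phen, neutral). Ligand charge sum = -4.
With Sn in oxidation state +4, the complex ion is [Sn...].

[Sn(CN)2(OH)2(phen)]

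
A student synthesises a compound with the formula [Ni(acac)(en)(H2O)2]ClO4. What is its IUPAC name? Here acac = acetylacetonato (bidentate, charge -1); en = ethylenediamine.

The 1 perchlorate counter-ion carries a total charge of -1, so each complex ion is 1+.
Ligand charges: 2×aqua (neutral), 1×acetylacetonato (-1 each), 1×ethylenediamine (neutral); total -1. So Ni + (-1) = 1+, giving Ni = +2.
Ligands are named alphabetically: acetylacetonato before aqua before ethylenediamine.

(acetylacetonato)diaqua(ethylenediamine)nickel(II) perchlorate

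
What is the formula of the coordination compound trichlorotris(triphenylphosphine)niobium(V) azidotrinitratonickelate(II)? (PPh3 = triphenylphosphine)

Cation [Nb…]: ligand charges -3, Nb(V) ⇒ ion charge 2+.
Anion [Ni…]: ligand charges -4, Ni(II) ⇒ ion charge 2−.

[NbCl3(PPh3)3][Ni(N3)(NO3)3]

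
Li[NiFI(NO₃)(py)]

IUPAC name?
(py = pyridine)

The 1 lithium counter-ion carries a total charge of +1, so each complex ion is 1−.
Ligand charges: 1×fluoro (-1 each), 1×pyridine (neutral), 1×nitrato (-1 each), 1×iodo (-1 each); total -3. So Ni + (-3) = 1−, giving Ni = +2.
Ligands are named alphabetically: fluoro before iodo before nitrato before pyridine.
The complex ion is anionic, so nickel takes the -ate form nickelate(II).

lithium fluoroiodonitrato(pyridine)nickelate(II)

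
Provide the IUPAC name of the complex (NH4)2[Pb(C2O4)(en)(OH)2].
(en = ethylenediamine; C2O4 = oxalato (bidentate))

The 2 ammonium counter-ions carry a total charge of +2, so each complex ion is 2−.
Ligand charges: 2×hydroxo (-1 each), 1×ethylenediamine (neutral), 1×oxalato (-2 each); total -4. So Pb + (-4) = 2−, giving Pb = +2.
Ligands are named alphabetically: ethylenediamine before hydroxo before oxalato.
The complex ion is anionic, so lead takes the -ate form plumbate(II).

ammonium (ethylenediamine)dihydroxooxalatoplumbate(II)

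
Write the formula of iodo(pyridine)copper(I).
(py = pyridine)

Ligands: 1 iodo (I, -1), 1 pyridine (py, neutral). Ligand charge sum = -1.
With Cu in oxidation state +1, the complex ion is [Cu...].

[CuI(py)]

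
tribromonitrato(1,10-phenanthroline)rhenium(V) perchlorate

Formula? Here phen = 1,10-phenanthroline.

[ReBr3(NO3)(phen)]ClO4

Ligands: 1 nitrato (NO3, -1), 1 1,10-phenanthroline (phen, neutral), 3 bromo (Br, -1). Ligand charge sum = -4.
With Re in oxidation state +5, the complex ion is [Re...]^1+.
Charge balance with perchlorate (-1) requires 1 complex ion per 1 perchlorate.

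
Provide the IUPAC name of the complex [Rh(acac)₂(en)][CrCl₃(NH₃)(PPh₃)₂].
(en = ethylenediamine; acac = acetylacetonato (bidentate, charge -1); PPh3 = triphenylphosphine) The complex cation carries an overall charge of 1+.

bis(acetylacetonato)(ethylenediamine)rhodium(III) amminetrichlorobis(triphenylphosphine)chromate(II)

The complex cation is given as 1+; its ligand charges sum to -2, so Rh = +3.
A 1:1 salt means the anion carries the equal and opposite charge, 1−.
Anion: ligand charges sum to -3; for the ion to be 1−, Cr = +2.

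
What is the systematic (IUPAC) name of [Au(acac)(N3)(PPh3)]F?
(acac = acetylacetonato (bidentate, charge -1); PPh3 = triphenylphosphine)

The 1 fluoride counter-ion carries a total charge of -1, so each complex ion is 1+.
Ligand charges: 1×azido (-1 each), 1×acetylacetonato (-1 each), 1×triphenylphosphine (neutral); total -2. So Au + (-2) = 1+, giving Au = +3.
Ligands are named alphabetically: acetylacetonato before azido before triphenylphosphine.

(acetylacetonato)azido(triphenylphosphine)gold(III) fluoride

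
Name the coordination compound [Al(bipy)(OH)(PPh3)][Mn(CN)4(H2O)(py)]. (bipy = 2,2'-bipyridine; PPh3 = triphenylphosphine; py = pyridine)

Both ions are complex: the cation is named first with the plain metal name, the anion second with the -ate form; each ion's ligands are alphabetised independently.
Aluminium is always +3 in its complexes; the cation's ligand charges sum to -1, so the complex cation is 2+.
A 1:1 salt means the anion carries the equal and opposite charge, 2−.
Anion: ligand charges sum to -4; for the ion to be 2−, Mn = +2.

(2,2'-bipyridine)hydroxo(triphenylphosphine)aluminium(III) aquatetracyano(pyridine)manganate(II)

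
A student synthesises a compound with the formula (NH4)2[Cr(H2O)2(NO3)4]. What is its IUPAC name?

ammonium diaquatetranitratochromate(II)

The 2 ammonium counter-ions carry a total charge of +2, so each complex ion is 2−.
Ligand charges: 2×aqua (neutral), 4×nitrato (-1 each); total -4. So Cr + (-4) = 2−, giving Cr = +2.
Ligands are named alphabetically: aqua before nitrato.
The complex ion is anionic, so chromium takes the -ate form chromate(II).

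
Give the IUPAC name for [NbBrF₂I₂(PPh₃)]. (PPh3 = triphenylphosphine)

There is no counter-ion, so the complex is neutral overall.
Ligand charges: 2×iodo (-1 each), 1×triphenylphosphine (neutral), 2×fluoro (-1 each), 1×bromo (-1 each); total -5. So Nb + (-5) = 0, giving Nb = +5.
Ligands are named alphabetically: bromo before fluoro before iodo before triphenylphosphine.

bromodifluorodiiodo(triphenylphosphine)niobium(V)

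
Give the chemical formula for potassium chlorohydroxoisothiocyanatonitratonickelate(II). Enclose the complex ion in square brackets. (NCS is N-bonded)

K2[NiCl(NCS)(NO3)(OH)]

Ligands: 1 isothiocyanato (NCS, -1), 1 chloro (Cl, -1), 1 hydroxo (OH, -1), 1 nitrato (NO3, -1). Ligand charge sum = -4.
With Ni in oxidation state +2, the complex ion is [Ni...]^2−.
Charge balance with potassium (+1) requires 1 complex ion per 2 potassium.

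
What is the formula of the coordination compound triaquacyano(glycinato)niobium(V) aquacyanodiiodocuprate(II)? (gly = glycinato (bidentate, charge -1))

[Nb(CN)(gly)(H2O)3][Cu(CN)(H2O)I2]3

Cation [Nb…]: ligand charges -2, Nb(V) ⇒ ion charge 3+.
Anion [Cu…]: ligand charges -3, Cu(II) ⇒ ion charge 1−.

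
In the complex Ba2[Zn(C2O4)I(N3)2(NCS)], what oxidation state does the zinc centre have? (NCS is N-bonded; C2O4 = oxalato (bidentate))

+2

2 barium outside the brackets (+2 each) → the complex ion is 4−.
Ligand charges: 1×I = -1; 1×NCS = -1; 2×N3 = -2; 1×C2O4 = -2; sum -6.
Zn + (-6) = 4− ⇒ Zn is +2.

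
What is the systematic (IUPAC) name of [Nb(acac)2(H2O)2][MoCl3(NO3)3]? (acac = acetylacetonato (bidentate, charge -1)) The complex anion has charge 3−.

The complex anion is given as 3−; its ligand charges sum to -6, so Mo = +3.
A 1:1 salt means the cation carries the equal and opposite charge, 3+.
Cation: ligand charges sum to -2; for the ion to be 3+, Nb = +5.

bis(acetylacetonato)diaquaniobium(V) trichlorotrinitratomolybdate(III)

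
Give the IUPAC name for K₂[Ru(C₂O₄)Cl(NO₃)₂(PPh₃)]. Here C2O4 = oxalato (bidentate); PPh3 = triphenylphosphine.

The 2 potassium counter-ions carry a total charge of +2, so each complex ion is 2−.
Ligand charges: 1×oxalato (-2 each), 1×triphenylphosphine (neutral), 2×nitrato (-1 each), 1×chloro (-1 each); total -5. So Ru + (-5) = 2−, giving Ru = +3.
The complex ion is anionic, so ruthenium takes the -ate form ruthenate(III).

potassium chlorodinitratooxalato(triphenylphosphine)ruthenate(III)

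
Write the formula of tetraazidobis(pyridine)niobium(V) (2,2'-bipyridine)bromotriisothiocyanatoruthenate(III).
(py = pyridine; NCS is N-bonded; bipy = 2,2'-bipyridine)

[Nb(N3)4(py)2][Ru(bipy)Br(NCS)3]

Cation [Nb…]: ligand charges -4, Nb(V) ⇒ ion charge 1+.
Anion [Ru…]: ligand charges -4, Ru(III) ⇒ ion charge 1−.
One 1+ cation balances one 1− anion.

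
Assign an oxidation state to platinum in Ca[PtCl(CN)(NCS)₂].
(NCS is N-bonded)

+2

1 calcium outside the brackets (+2 each) → the complex ion is 2−.
Ligand charges: 1×Cl = -1; 1×CN = -1; 2×NCS = -2; sum -4.
Pt + (-4) = 2− ⇒ Pt is +2.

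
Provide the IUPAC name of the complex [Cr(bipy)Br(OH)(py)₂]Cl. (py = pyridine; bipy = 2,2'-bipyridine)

(2,2'-bipyridine)bromohydroxobis(pyridine)chromium(III) chloride

The 1 chloride counter-ion carries a total charge of -1, so each complex ion is 1+.
Ligand charges: 1×bromo (-1 each), 2×pyridine (neutral), 1×hydroxo (-1 each), 1×2,2'-bipyridine (neutral); total -2. So Cr + (-2) = 1+, giving Cr = +3.
Ligands are named alphabetically: bipyridine before bromo before hydroxo before pyridine.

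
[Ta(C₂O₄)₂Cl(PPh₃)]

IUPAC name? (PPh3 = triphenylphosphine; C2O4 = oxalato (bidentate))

chlorodioxalato(triphenylphosphine)tantalum(V)

There is no counter-ion, so the complex is neutral overall.
Ligand charges: 1×triphenylphosphine (neutral), 1×chloro (-1 each), 2×oxalato (-2 each); total -5. So Ta + (-5) = 0, giving Ta = +5.
Ligands are named alphabetically: chloro before oxalato before triphenylphosphine.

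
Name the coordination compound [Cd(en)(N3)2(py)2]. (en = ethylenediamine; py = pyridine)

diazido(ethylenediamine)bis(pyridine)cadmium(II)

There is no counter-ion, so the complex is neutral overall.
Ligand charges: 2×azido (-1 each), 1×ethylenediamine (neutral), 2×pyridine (neutral); total -2. So Cd + (-2) = 0, giving Cd = +2.
Ligands are named alphabetically: azido before ethylenediamine before pyridine.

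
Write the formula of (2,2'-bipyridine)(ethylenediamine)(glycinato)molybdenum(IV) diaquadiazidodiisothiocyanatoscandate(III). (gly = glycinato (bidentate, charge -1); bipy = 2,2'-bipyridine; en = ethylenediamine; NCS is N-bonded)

[Mo(bipy)(en)(gly)][Sc(H2O)2(N3)2(NCS)2]3

Cation [Mo…]: ligand charges -1, Mo(IV) ⇒ ion charge 3+.
Anion [Sc…]: ligand charges -4, Sc(III) ⇒ ion charge 1−.
One 3+ cation requires 3 of the 1− anion.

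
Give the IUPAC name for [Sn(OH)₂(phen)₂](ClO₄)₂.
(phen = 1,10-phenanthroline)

dihydroxobis(1,10-phenanthroline)tin(IV) perchlorate

The 2 perchlorate counter-ions carry a total charge of -2, so each complex ion is 2+.
Ligand charges: 2×hydroxo (-1 each), 2×1,10-phenanthroline (neutral); total -2. So Sn + (-2) = 2+, giving Sn = +4.
Ligands are named alphabetically: hydroxo before phenanthroline.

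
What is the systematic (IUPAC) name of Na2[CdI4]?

The 2 sodium counter-ions carry a total charge of +2, so each complex ion is 2−.
Ligand charges: 4×iodo (-1 each); total -4. So Cd + (-4) = 2−, giving Cd = +2.
The complex ion is anionic, so cadmium takes the -ate form cadmate(II).

sodium tetraiodocadmate(II)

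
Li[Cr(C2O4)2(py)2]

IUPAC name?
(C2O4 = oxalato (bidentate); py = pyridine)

lithium dioxalatobis(pyridine)chromate(III)

The 1 lithium counter-ion carries a total charge of +1, so each complex ion is 1−.
Ligand charges: 2×oxalato (-2 each), 2×pyridine (neutral); total -4. So Cr + (-4) = 1−, giving Cr = +3.
Ligands are named alphabetically: oxalato before pyridine.
The complex ion is anionic, so chromium takes the -ate form chromate(III).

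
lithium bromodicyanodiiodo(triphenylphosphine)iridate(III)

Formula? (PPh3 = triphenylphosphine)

Li2[IrBr(CN)2I2(PPh3)]

Ligands: 1 triphenylphosphine (PPh3, neutral), 2 iodo (I, -1), 1 bromo (Br, -1), 2 cyano (CN, -1). Ligand charge sum = -5.
Charge balance with lithium (+1) requires 1 complex ion per 2 lithium.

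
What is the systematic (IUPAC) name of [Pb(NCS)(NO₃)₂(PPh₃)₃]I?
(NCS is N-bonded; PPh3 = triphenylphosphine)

isothiocyanatodinitratotris(triphenylphosphine)lead(IV) iodide

The 1 iodide counter-ion carries a total charge of -1, so each complex ion is 1+.
Ligand charges: 1×isothiocyanato (-1 each), 3×triphenylphosphine (neutral), 2×nitrato (-1 each); total -3. So Pb + (-3) = 1+, giving Pb = +4.
Ligands are named alphabetically: isothiocyanato before nitrato before triphenylphosphine.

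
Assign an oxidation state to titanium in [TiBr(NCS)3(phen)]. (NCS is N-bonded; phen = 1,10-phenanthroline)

+4

No counter-ion: the bracketed complex is neutral.
Ligand charges: 1×Br = -1; 3×NCS = -3; 1×phen neutral; sum -4.
Ti + (-4) = 0 ⇒ Ti is +4.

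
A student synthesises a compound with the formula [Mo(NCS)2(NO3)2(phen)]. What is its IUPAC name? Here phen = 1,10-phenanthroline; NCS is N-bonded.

There is no counter-ion, so the complex is neutral overall.
Ligand charges: 2×nitrato (-1 each), 1×1,10-phenanthroline (neutral), 2×isothiocyanato (-1 each); total -4. So Mo + (-4) = 0, giving Mo = +4.
Ligands are named alphabetically: isothiocyanato before nitrato before phenanthroline.

diisothiocyanatodinitrato(1,10-phenanthroline)molybdenum(IV)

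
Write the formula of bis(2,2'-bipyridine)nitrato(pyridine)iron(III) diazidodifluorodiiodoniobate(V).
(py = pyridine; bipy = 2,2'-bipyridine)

[Fe(bipy)2(NO3)(py)][NbF2I2(N3)2]2

Cation [Fe…]: ligand charges -1, Fe(III) ⇒ ion charge 2+.
Anion [Nb…]: ligand charges -6, Nb(V) ⇒ ion charge 1−.
One 2+ cation requires 2 of the 1− anion.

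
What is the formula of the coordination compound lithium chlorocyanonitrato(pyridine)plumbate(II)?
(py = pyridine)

Li[PbCl(CN)(NO3)(py)]

Ligands: 1 cyano (CN, -1), 1 chloro (Cl, -1), 1 pyridine (py, neutral), 1 nitrato (NO3, -1). Ligand charge sum = -3.
With Pb in oxidation state +2, the complex ion is [Pb...]^1−.
Charge balance with lithium (+1) requires 1 complex ion per 1 lithium.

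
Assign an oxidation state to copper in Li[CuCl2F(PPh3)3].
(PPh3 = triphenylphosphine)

+2

1 lithium outside the brackets (+1 each) → the complex ion is 1−.
Ligand charges: 1×F = -1; 2×Cl = -2; 3×PPh3 neutral; sum -3.
Cu + (-3) = 1− ⇒ Cu is +2.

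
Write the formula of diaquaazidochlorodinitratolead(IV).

Ligands: 1 azido (N3, -1), 2 aqua (H2O, neutral), 2 nitrato (NO3, -1), 1 chloro (Cl, -1). Ligand charge sum = -4.
With Pb in oxidation state +4, the complex ion is [Pb...].

[PbCl(H2O)2(N3)(NO3)2]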